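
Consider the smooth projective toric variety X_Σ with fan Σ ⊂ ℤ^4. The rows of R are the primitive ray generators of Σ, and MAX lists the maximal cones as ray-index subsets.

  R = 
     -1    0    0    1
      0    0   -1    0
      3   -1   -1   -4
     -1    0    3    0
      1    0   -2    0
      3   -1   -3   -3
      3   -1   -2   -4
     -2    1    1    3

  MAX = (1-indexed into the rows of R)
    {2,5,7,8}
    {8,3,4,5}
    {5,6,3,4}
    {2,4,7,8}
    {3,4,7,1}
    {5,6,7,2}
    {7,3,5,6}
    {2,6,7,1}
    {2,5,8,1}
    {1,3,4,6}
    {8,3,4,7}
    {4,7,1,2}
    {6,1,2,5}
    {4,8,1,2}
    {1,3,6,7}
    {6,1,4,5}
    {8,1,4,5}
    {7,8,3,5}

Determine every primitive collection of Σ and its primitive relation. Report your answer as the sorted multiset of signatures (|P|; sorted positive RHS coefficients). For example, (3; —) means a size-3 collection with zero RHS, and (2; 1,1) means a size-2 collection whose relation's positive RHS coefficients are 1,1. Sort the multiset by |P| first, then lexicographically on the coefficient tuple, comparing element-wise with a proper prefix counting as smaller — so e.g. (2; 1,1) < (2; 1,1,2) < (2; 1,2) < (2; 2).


Primitive collections (10):

  • {2,3}:  v_{2} + v_{3} = v_{7}  ⇒ sig = (2; 1)
  • {6,8}:  v_{6} + v_{8} = v_{5}  ⇒ sig = (2; 1)
  • {1,3,8}:  v_{1} + v_{3} + v_{8} = 0  ⇒ sig = (3; —)
  • {2,4,5}:  v_{2} + v_{4} + v_{5} = 0  ⇒ sig = (3; —)
  • {1,3,5}:  v_{1} + v_{3} + v_{5} = v_{6}  ⇒ sig = (3; 1)
  • {1,7,8}:  v_{1} + v_{7} + v_{8} = v_{2}  ⇒ sig = (3; 1)
  • {4,5,7}:  v_{4} + v_{5} + v_{7} = v_{3}  ⇒ sig = (3; 1)
  • {1,5,7}:  v_{1} + v_{5} + v_{7} = v_{2} + v_{6}  ⇒ sig = (3; 1,1)
  • {2,4,6}:  v_{2} + v_{4} + v_{6} = v_{1} + v_{3}  ⇒ sig = (3; 1,1)
  • {4,6,7}:  v_{4} + v_{6} + v_{7} = v_{1} + 2·v_{3}  ⇒ sig = (3; 1,2)

Sorted signature multiset PRS(X):
    (2; 1)
    (2; 1)
    (3; —)
    (3; —)
    (3; 1)
    (3; 1)
    (3; 1)
    (3; 1,1)
    (3; 1,1)
    (3; 1,2)


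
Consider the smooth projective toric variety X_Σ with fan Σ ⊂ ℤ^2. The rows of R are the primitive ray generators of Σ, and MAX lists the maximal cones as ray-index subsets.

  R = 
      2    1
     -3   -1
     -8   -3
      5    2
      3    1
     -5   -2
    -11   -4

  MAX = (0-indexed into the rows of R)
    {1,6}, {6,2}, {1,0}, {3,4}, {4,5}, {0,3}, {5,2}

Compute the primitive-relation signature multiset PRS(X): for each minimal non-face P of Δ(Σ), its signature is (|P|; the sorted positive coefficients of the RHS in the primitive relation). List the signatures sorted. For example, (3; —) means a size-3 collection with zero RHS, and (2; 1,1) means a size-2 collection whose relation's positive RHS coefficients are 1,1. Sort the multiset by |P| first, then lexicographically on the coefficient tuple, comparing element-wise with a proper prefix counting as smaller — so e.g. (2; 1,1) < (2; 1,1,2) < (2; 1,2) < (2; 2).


|primitive collections| = 14. Relations:

  P={1,4}:  v_{1} + v_{4} = 0  ⟹  sig = (2; —)
  P={3,5}:  v_{3} + v_{5} = 0  ⟹  sig = (2; —)
  P={0,4}:  v_{0} + v_{4} = v_{3}  ⟹  sig = (2; 1)
  P={0,5}:  v_{0} + v_{5} = v_{1}  ⟹  sig = (2; 1)
  P={1,2}:  v_{1} + v_{2} = v_{6}  ⟹  sig = (2; 1)
  P={1,3}:  v_{1} + v_{3} = v_{0}  ⟹  sig = (2; 1)
  P={1,5}:  v_{1} + v_{5} = v_{2}  ⟹  sig = (2; 1)
  P={2,3}:  v_{2} + v_{3} = v_{1}  ⟹  sig = (2; 1)
  P={2,4}:  v_{2} + v_{4} = v_{5}  ⟹  sig = (2; 1)
  P={4,6}:  v_{4} + v_{6} = v_{2}  ⟹  sig = (2; 1)
  P={0,2}:  v_{0} + v_{2} = 2·v_{1}  ⟹  sig = (2; 2)
  P={3,6}:  v_{3} + v_{6} = 2·v_{1}  ⟹  sig = (2; 2)
  P={5,6}:  v_{5} + v_{6} = 2·v_{2}  ⟹  sig = (2; 2)
  P={0,6}:  v_{0} + v_{6} = 3·v_{1}  ⟹  sig = (2; 3)

Hence PRS(X_Σ) =
{ (2; —) ×2,  (2; 1) ×8,  (2; 2) ×3,  (2; 3) }


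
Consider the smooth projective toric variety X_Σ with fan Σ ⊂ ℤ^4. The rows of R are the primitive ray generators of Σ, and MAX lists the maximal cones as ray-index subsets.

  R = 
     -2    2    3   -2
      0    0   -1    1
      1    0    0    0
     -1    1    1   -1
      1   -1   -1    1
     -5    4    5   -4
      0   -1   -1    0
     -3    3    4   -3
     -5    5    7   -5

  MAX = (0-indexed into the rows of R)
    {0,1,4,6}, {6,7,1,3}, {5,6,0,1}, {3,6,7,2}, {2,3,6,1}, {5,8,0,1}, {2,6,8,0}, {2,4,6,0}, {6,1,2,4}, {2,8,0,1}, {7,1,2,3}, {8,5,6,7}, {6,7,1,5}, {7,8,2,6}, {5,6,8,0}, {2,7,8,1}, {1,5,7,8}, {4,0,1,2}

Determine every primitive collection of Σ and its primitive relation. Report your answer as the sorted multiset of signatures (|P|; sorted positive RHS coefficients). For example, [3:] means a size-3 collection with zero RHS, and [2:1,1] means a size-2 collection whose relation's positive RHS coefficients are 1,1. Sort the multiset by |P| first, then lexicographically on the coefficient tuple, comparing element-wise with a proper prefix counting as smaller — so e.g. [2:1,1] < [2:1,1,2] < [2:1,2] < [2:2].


Minimal non-faces — 12 found among 9 rays, 18 max cones:

  {3,4}:  v_{3} + v_{4} = 0 — sig = [2:]
  {0,3}:  v_{0} + v_{3} = v_{7} — sig = [2:1]
  {0,7}:  v_{0} + v_{7} = v_{8} — sig = [2:1]
  {4,7}:  v_{4} + v_{7} = v_{0} — sig = [2:1]
  {2,5}:  v_{2} + v_{5} = v_{3} + v_{7} — sig = [2:1,1]
  {3,5}:  v_{3} + v_{5} = v_{1} + v_{6} + 2·v_{7} — sig = [2:1,1,2]
  {4,5}:  v_{4} + v_{5} = 2·v_{0} + v_{1} + v_{6} — sig = [2:1,1,2]
  {3,8}:  v_{3} + v_{8} = 2·v_{7} — sig = [2:2]
  {4,8}:  v_{4} + v_{8} = 2·v_{0} — sig = [2:2]
  {1,6,8}:  v_{1} + v_{6} + v_{8} = v_{5} — sig = [3:1]
  {0,1,2,6}:  v_{0} + v_{1} + v_{2} + v_{6} = v_{3} — sig = [4:1]
  {1,2,6,7}:  v_{1} + v_{2} + v_{6} + v_{7} = 2·v_{3} — sig = [4:2]

so the primitive-relation signature multiset is
    |P|=2: 9 collections, coeffs (), (1), (1), (1), (1,1), (1,1,2), (1,1,2), (2), (2)
    |P|=3: 1 collection, coeffs (1)
    |P|=4: 2 collections, coeffs (1), (2)


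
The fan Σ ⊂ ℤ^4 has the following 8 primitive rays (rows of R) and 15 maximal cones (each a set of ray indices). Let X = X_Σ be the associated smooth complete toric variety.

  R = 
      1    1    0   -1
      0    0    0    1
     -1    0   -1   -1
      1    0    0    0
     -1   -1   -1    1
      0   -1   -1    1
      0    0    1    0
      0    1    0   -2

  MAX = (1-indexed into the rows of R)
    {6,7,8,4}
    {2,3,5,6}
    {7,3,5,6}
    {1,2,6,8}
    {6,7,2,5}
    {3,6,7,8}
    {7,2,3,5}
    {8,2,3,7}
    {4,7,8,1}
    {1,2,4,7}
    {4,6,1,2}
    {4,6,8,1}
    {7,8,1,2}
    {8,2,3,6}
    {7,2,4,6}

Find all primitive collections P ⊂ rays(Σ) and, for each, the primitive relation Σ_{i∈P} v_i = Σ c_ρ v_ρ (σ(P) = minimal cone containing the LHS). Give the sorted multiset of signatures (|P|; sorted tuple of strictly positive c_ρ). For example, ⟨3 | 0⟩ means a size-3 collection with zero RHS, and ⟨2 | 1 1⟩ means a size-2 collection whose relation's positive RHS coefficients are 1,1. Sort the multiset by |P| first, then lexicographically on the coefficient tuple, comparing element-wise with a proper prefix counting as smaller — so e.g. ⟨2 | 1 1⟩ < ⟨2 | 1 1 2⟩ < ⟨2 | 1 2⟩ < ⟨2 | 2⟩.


The 9 primitive collections of Σ (r=8, n=4):

  {4,5}:  v_{4} + v_{5} = v_{6}  ⟹  sig = ⟨2 | 1⟩
  {5,8}:  v_{5} + v_{8} = v_{3}  ⟹  sig = ⟨2 | 1⟩
  {3,4}:  v_{3} + v_{4} = v_{6} + v_{8}  ⟹  sig = ⟨2 | 1 1⟩
  {1,5}:  v_{1} + v_{5} = v_{2} + v_{6} + v_{8}  ⟹  sig = ⟨2 | 1 1 1⟩
  {1,3}:  v_{1} + v_{3} = v_{2} + v_{6} + 2·v_{8}  ⟹  sig = ⟨2 | 1 1 2⟩
  {1,6,7}:  v_{1} + v_{6} + v_{7} = v_{4}  ⟹  sig = ⟨3 | 1⟩
  {2,4,8}:  v_{2} + v_{4} + v_{8} = v_{1}  ⟹  sig = ⟨3 | 1⟩
  {2,6,7,8}:  v_{2} + v_{6} + v_{7} + v_{8} = 0  ⟹  sig = ⟨4 | 0⟩
  {2,3,6,7}:  v_{2} + v_{3} + v_{6} + v_{7} = v_{5}  ⟹  sig = ⟨4 | 1⟩

Signatures (|P|; sorted positive RHS coefficients), sorted:
    ⟨2 | 1⟩
    ⟨2 | 1⟩
    ⟨2 | 1 1⟩
    ⟨2 | 1 1 1⟩
    ⟨2 | 1 1 2⟩
    ⟨3 | 1⟩
    ⟨3 | 1⟩
    ⟨4 | 0⟩
    ⟨4 | 1⟩


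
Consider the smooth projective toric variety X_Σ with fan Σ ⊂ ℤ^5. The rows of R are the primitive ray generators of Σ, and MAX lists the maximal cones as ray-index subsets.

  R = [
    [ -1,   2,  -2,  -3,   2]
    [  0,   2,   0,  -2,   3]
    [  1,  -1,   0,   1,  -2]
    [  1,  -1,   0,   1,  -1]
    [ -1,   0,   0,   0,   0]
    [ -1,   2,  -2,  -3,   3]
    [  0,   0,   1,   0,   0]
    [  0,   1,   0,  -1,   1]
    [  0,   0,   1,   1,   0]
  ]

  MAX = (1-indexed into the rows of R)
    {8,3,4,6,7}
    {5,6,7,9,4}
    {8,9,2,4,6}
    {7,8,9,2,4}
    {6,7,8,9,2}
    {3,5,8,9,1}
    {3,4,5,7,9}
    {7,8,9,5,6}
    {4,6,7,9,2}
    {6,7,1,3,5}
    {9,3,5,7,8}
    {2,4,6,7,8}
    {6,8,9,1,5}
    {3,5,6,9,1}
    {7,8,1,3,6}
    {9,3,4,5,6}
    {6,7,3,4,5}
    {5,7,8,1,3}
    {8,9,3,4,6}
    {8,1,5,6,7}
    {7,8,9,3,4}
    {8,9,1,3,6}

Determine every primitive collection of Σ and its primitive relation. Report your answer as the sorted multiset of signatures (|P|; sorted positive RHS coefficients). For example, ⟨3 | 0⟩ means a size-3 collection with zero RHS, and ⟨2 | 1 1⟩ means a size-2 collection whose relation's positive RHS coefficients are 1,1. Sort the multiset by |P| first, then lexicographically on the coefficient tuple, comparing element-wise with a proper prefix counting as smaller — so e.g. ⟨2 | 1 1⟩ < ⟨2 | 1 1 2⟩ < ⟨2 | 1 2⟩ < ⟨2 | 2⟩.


|primitive collections| = 9. Relations:

  {1,4}:  v_{1} + v_{4} = v_{3} + v_{6}  ⇒ sig = ⟨2 | 1 1⟩
  {2,5}:  v_{2} + v_{5} = v_{6} + v_{7} + v_{9}  ⇒ sig = ⟨2 | 1 1 1⟩
  {1,2}:  v_{1} + v_{2} = v_{6} + 2·v_{8}  ⇒ sig = ⟨2 | 1 2⟩
  {2,3}:  v_{2} + v_{3} = v_{4} + 2·v_{8}  ⇒ sig = ⟨2 | 1 2⟩
  {4,5,8}:  v_{4} + v_{5} + v_{8} = 0  ⇒ sig = ⟨3 | 0⟩
  {1,7,9}:  v_{1} + v_{7} + v_{9} = v_{5} + 2·v_{8}  ⇒ sig = ⟨3 | 1 2⟩
  {3,5,6,8}:  v_{3} + v_{5} + v_{6} + v_{8} = v_{1}  ⇒ sig = ⟨4 | 1⟩
  {3,6,7,9}:  v_{3} + v_{6} + v_{7} + v_{9} = v_{8}  ⇒ sig = ⟨4 | 1⟩
  {4,6,7,8,9}:  v_{4} + v_{6} + v_{7} + v_{8} + v_{9} = v_{2}  ⇒ sig = ⟨5 | 1⟩

so the primitive-relation signature multiset is
{ ⟨2 | 1 1⟩,  ⟨2 | 1 1 1⟩,  ⟨2 | 1 2⟩ ×2,  ⟨3 | 0⟩,  ⟨3 | 1 2⟩,  ⟨4 | 1⟩ ×2,  ⟨5 | 1⟩ }


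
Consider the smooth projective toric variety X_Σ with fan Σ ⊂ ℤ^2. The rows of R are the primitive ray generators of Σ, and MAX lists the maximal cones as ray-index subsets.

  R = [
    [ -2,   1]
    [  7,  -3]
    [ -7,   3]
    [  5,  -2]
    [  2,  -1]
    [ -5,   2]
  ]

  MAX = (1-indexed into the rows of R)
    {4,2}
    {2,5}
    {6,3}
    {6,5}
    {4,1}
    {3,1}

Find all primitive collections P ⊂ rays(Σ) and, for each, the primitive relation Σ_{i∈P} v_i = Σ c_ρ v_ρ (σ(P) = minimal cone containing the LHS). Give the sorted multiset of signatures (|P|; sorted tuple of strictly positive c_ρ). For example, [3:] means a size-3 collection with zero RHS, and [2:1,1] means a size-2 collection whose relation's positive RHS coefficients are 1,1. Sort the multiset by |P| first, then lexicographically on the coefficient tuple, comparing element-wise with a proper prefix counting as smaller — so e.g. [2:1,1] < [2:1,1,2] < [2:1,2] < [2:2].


The 9 primitive collections of Σ (r=6, n=2):

  P = {1,5}:  v_{1} + v_{5} = 0  ⟹  sig = [2:]
  P = {2,3}:  v_{2} + v_{3} = 0  ⟹  sig = [2:]
  P = {4,6}:  v_{4} + v_{6} = 0  ⟹  sig = [2:]
  P = {1,2}:  v_{1} + v_{2} = v_{4}  ⟹  sig = [2:1]
  P = {1,6}:  v_{1} + v_{6} = v_{3}  ⟹  sig = [2:1]
  P = {2,6}:  v_{2} + v_{6} = v_{5}  ⟹  sig = [2:1]
  P = {3,4}:  v_{3} + v_{4} = v_{1}  ⟹  sig = [2:1]
  P = {3,5}:  v_{3} + v_{5} = v_{6}  ⟹  sig = [2:1]
  P = {4,5}:  v_{4} + v_{5} = v_{2}  ⟹  sig = [2:1]

Sorted signature multiset PRS(X):
{ [2:] ×3,  [2:1] ×6 }


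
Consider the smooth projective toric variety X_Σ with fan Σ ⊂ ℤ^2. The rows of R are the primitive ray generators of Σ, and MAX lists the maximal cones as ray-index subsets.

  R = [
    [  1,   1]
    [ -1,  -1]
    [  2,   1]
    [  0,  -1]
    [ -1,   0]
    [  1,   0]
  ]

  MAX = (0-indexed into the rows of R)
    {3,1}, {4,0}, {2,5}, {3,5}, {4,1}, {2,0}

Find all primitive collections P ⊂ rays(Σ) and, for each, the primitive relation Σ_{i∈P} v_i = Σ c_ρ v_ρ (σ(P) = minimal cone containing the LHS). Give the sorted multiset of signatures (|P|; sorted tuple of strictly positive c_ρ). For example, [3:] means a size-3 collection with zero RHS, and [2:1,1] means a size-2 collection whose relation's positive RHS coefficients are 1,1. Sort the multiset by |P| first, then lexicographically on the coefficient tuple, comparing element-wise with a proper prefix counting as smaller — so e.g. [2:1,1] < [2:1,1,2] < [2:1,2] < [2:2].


Minimal non-faces — 9 found among 6 rays, 6 max cones:

  • {0,1}:  v_{0} + v_{1} = 0  so sig = [2:]
  • {4,5}:  v_{4} + v_{5} = 0  so sig = [2:]
  • {0,3}:  v_{0} + v_{3} = v_{5}  so sig = [2:1]
  • {0,5}:  v_{0} + v_{5} = v_{2}  so sig = [2:1]
  • {1,2}:  v_{1} + v_{2} = v_{5}  so sig = [2:1]
  • {1,5}:  v_{1} + v_{5} = v_{3}  so sig = [2:1]
  • {2,4}:  v_{2} + v_{4} = v_{0}  so sig = [2:1]
  • {3,4}:  v_{3} + v_{4} = v_{1}  so sig = [2:1]
  • {2,3}:  v_{2} + v_{3} = 2·v_{5}  so sig = [2:2]

Hence PRS(X_Σ) =
    [2:]
    [2:]
    [2:1]
    [2:1]
    [2:1]
    [2:1]
    [2:1]
    [2:1]
    [2:2]


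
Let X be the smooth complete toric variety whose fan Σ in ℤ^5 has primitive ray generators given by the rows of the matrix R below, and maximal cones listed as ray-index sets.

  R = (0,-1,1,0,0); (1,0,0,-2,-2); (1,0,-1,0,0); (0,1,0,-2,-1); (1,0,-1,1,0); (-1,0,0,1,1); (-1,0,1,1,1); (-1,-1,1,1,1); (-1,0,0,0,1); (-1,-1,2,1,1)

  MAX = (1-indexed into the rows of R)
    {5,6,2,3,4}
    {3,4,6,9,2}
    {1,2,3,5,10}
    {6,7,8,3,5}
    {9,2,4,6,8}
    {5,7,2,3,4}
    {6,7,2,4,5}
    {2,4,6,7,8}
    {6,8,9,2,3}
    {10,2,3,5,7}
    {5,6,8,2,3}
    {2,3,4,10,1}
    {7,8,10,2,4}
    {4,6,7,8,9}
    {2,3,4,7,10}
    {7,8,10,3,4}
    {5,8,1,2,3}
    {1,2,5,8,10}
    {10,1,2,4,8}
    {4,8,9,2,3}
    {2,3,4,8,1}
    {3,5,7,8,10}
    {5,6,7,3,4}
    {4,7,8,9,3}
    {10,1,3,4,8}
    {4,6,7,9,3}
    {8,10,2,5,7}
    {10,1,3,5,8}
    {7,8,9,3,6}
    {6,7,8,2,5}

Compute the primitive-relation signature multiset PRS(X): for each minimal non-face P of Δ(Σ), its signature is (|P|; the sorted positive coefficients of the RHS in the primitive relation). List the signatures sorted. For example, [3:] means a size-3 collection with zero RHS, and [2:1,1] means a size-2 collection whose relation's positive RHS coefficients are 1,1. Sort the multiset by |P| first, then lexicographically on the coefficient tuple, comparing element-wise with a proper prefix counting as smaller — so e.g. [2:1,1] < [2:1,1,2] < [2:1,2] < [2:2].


|primitive collections| = 14. Relations:

  P = {1,6}:  v_{1} + v_{6} = v_{8} ; sig = [2:1]
  P = {1,7}:  v_{1} + v_{7} = v_{10} ; sig = [2:1]
  P = {5,9}:  v_{5} + v_{9} = v_{3} + v_{6} ; sig = [2:1,1]
  P = {6,10}:  v_{6} + v_{10} = v_{7} + v_{8} ; sig = [2:1,1]
  P = {9,10}:  v_{9} + v_{10} = v_{3} + v_{4} + v_{7} + 2·v_{8} ; sig = [2:1,1,1,2]
  P = {1,9}:  v_{1} + v_{9} = v_{3} + v_{4} + 2·v_{8} ; sig = [2:1,1,2]
  P = {4,5,8}:  v_{4} + v_{5} + v_{8} = 0 ; sig = [3:]
  P = {2,7,9}:  v_{2} + v_{7} + v_{9} = v_{4} + v_{8} ; sig = [3:1,1]
  P = {1,4,5}:  v_{1} + v_{4} + v_{5} = v_{2} + v_{3} + v_{7} ; sig = [3:1,1,1]
  P = {4,5,10}:  v_{4} + v_{5} + v_{10} = v_{2} + v_{3} + 2·v_{7} ; sig = [3:1,1,2]
  P = {2,3,6,7}:  v_{2} + v_{3} + v_{6} + v_{7} = 0 ; sig = [4:]
  P = {2,3,7,8}:  v_{2} + v_{3} + v_{7} + v_{8} = v_{1} ; sig = [4:1]
  P = {3,4,6,8}:  v_{3} + v_{4} + v_{6} + v_{8} = v_{9} ; sig = [4:1]
  P = {2,3,8,10}:  v_{2} + v_{3} + v_{8} + v_{10} = 2·v_{1} ; sig = [4:2]

Sorted signature multiset PRS(X):
    |P|=2: 6 collections, coeffs (1), (1), (1,1), (1,1), (1,1,1,2), (1,1,2)
    |P|=3: 4 collections, coeffs (), (1,1), (1,1,1), (1,1,2)
    |P|=4: 4 collections, coeffs (), (1), (1), (2)


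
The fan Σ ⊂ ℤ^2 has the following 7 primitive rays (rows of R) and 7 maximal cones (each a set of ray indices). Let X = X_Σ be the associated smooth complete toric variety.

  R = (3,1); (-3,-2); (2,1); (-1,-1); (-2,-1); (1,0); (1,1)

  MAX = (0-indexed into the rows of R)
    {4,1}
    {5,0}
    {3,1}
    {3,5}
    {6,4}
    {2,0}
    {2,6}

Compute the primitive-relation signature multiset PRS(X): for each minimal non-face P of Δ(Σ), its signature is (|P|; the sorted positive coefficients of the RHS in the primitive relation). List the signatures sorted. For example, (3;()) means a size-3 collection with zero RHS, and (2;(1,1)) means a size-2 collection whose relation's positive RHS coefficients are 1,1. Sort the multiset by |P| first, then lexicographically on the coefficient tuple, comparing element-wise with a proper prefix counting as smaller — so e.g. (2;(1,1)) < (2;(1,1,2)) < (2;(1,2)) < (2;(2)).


Minimal non-faces — 14 found among 7 rays, 7 max cones:

  • {2,4}:  v_{2} + v_{4} = 0  →  sig = (2;())
  • {3,6}:  v_{3} + v_{6} = 0  →  sig = (2;())
  • {0,4}:  v_{0} + v_{4} = v_{5}  →  sig = (2;(1))
  • {1,2}:  v_{1} + v_{2} = v_{3}  →  sig = (2;(1))
  • {1,6}:  v_{1} + v_{6} = v_{4}  →  sig = (2;(1))
  • {2,3}:  v_{2} + v_{3} = v_{5}  →  sig = (2;(1))
  • {2,5}:  v_{2} + v_{5} = v_{0}  →  sig = (2;(1))
  • {3,4}:  v_{3} + v_{4} = v_{1}  →  sig = (2;(1))
  • {4,5}:  v_{4} + v_{5} = v_{3}  →  sig = (2;(1))
  • {5,6}:  v_{5} + v_{6} = v_{2}  →  sig = (2;(1))
  • {0,1}:  v_{0} + v_{1} = v_{3} + v_{5}  →  sig = (2;(1,1))
  • {0,3}:  v_{0} + v_{3} = 2·v_{5}  →  sig = (2;(2))
  • {0,6}:  v_{0} + v_{6} = 2·v_{2}  →  sig = (2;(2))
  • {1,5}:  v_{1} + v_{5} = 2·v_{3}  →  sig = (2;(2))

Signatures (|P|; sorted positive RHS coefficients), sorted:
{ (2;()) ×2,  (2;(1)) ×8,  (2;(1,1)),  (2;(2)) ×3 }


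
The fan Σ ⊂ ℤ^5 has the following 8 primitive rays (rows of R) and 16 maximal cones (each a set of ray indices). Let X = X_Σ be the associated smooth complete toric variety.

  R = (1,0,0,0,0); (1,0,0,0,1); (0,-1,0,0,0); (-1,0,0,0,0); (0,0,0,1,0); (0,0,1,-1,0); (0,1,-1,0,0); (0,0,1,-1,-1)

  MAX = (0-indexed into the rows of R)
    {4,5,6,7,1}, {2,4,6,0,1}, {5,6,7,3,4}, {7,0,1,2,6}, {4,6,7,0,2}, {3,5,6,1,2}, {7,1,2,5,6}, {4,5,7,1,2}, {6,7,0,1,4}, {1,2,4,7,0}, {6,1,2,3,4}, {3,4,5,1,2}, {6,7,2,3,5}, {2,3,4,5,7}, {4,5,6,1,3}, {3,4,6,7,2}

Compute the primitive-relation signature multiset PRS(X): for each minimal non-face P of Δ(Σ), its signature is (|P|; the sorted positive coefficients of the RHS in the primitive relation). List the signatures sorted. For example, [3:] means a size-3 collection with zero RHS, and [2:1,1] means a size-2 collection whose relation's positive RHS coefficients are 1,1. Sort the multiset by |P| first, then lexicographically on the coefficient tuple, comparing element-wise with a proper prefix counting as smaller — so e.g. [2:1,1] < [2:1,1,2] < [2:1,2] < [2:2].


|primitive collections| = 5. Relations:

  P={0,3}:  v_{0} + v_{3} = 0  →  sig = [2:]
  P={0,5}:  v_{0} + v_{5} = v_{1} + v_{7}  →  sig = [2:1,1]
  P={1,3,7}:  v_{1} + v_{3} + v_{7} = v_{5}  →  sig = [3:1]
  P={2,4,5,6}:  v_{2} + v_{4} + v_{5} + v_{6} = 0  →  sig = [4:]
  P={1,2,4,6,7}:  v_{1} + v_{2} + v_{4} + v_{6} + v_{7} = v_{0}  →  sig = [5:1]

Sorted signature multiset PRS(X):
[[2:], [2:1,1], [3:1], [4:], [5:1]]


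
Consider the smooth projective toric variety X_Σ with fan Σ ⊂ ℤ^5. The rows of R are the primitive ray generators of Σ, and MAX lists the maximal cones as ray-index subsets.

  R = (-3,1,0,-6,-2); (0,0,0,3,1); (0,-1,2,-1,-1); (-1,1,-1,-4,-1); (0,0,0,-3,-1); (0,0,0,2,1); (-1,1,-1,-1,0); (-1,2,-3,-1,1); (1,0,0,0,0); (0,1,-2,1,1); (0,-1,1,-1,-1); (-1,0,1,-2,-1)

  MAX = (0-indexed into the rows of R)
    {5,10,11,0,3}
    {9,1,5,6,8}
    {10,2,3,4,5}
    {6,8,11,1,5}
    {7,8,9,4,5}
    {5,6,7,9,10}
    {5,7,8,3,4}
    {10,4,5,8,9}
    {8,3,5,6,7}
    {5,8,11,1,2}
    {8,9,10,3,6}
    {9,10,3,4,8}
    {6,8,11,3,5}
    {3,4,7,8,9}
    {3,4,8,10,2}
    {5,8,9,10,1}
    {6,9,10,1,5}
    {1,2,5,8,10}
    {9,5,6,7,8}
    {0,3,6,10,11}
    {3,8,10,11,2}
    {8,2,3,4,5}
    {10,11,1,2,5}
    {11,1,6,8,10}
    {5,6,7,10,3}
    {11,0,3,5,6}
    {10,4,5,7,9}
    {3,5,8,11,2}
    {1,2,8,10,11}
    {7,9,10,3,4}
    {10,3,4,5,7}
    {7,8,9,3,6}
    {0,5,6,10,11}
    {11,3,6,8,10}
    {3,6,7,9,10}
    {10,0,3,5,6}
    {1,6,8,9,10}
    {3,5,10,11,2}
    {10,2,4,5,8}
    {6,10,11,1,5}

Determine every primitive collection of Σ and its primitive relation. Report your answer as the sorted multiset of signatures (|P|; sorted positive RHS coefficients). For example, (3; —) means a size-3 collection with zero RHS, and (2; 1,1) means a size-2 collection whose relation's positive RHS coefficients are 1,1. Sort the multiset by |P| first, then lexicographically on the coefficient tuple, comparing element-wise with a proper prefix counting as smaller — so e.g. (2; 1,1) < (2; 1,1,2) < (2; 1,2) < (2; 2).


Δ(Σ) — 12 vertices, 22 min non-faces:

  P={1,4}:  v_{1} + v_{4} = 0  ⟹  sig = (2; —)
  P={2,9}:  v_{2} + v_{9} = 0  ⟹  sig = (2; —)
  P={1,3}:  v_{1} + v_{3} = v_{6}  ⟹  sig = (2; 1)
  P={2,6}:  v_{2} + v_{6} = v_{11}  ⟹  sig = (2; 1)
  P={4,6}:  v_{4} + v_{6} = v_{3}  ⟹  sig = (2; 1)
  P={9,11}:  v_{9} + v_{11} = v_{6}  ⟹  sig = (2; 1)
  P={0,8}:  v_{0} + v_{8} = v_{3} + v_{11}  ⟹  sig = (2; 1,1)
  P={2,7}:  v_{2} + v_{7} = v_{3} + v_{5}  ⟹  sig = (2; 1,1)
  P={4,11}:  v_{4} + v_{11} = v_{2} + v_{3}  ⟹  sig = (2; 1,1)
  P={1,7}:  v_{1} + v_{7} = v_{5} + v_{6} + v_{9}  ⟹  sig = (2; 1,1,1)
  P={7,11}:  v_{7} + v_{11} = v_{3} + v_{5} + v_{6}  ⟹  sig = (2; 1,1,1)
  P={0,1}:  v_{0} + v_{1} = v_{5} + 2·v_{6} + v_{10} + v_{11}  ⟹  sig = (2; 1,1,1,2)
  P={0,2}:  v_{0} + v_{2} = v_{3} + v_{5} + v_{10} + 2·v_{11}  ⟹  sig = (2; 1,1,1,2)
  P={0,4}:  v_{0} + v_{4} = 2·v_{3} + v_{5} + v_{10} + v_{11}  ⟹  sig = (2; 1,1,1,2)
  P={0,9}:  v_{0} + v_{9} = v_{3} + v_{5} + 2·v_{6} + v_{10}  ⟹  sig = (2; 1,1,1,2)
  P={0,7}:  v_{0} + v_{7} = 2·v_{3} + 2·v_{5} + 2·v_{6} + v_{10}  ⟹  sig = (2; 1,2,2,2)
  P={3,5,9}:  v_{3} + v_{5} + v_{9} = v_{7}  ⟹  sig = (3; 1)
  P={7,8,10}:  v_{7} + v_{8} + v_{10} = v_{4} + v_{9}  ⟹  sig = (3; 1,1)
  P={5,6,8,10}:  v_{5} + v_{6} + v_{8} + v_{10} = 0  ⟹  sig = (4; —)
  P={3,5,8,10}:  v_{3} + v_{5} + v_{8} + v_{10} = v_{4}  ⟹  sig = (4; 1)
  P={5,8,10,11}:  v_{5} + v_{8} + v_{10} + v_{11} = v_{2}  ⟹  sig = (4; 1)
  P={3,5,6,10,11}:  v_{3} + v_{5} + v_{6} + v_{10} + v_{11} = v_{0}  ⟹  sig = (5; 1)

Signatures (|P|; sorted positive RHS coefficients), sorted:
{ (2; —) ×2,  (2; 1) ×4,  (2; 1,1) ×3,  (2; 1,1,1) ×2,  (2; 1,1,1,2) ×4,  (2; 1,2,2,2),  (3; 1),  (3; 1,1),  (4; —),  (4; 1) ×2,  (5; 1) }


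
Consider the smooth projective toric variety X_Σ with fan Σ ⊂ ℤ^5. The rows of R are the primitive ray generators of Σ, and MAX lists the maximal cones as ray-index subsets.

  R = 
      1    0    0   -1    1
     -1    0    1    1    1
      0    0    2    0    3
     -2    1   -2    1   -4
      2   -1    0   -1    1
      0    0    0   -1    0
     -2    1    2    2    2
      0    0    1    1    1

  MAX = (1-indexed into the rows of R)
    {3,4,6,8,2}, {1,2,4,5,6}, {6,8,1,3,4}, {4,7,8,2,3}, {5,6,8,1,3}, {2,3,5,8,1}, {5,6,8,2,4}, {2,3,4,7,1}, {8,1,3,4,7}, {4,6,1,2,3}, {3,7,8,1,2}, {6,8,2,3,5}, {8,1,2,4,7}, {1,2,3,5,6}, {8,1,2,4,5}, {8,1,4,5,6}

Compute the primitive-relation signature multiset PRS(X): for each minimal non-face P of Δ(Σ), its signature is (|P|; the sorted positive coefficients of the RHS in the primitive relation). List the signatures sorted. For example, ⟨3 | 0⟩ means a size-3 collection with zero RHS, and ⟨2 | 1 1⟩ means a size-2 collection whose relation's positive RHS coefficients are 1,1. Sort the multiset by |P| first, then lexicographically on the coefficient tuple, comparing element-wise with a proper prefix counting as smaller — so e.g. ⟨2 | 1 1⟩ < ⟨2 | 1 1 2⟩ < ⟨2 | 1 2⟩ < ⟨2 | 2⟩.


Minimal non-faces — 5 found among 8 rays, 16 max cones:

  • {5,7}:  v_{5} + v_{7} = v_{1} + v_{2} + v_{8}  ⟹  sig = ⟨2 | 1 1 1⟩
  • {6,7}:  v_{6} + v_{7} = 2·v_{3} + v_{4}  ⟹  sig = ⟨2 | 1 2⟩
  • {3,4,5}:  v_{3} + v_{4} + v_{5} = 0  ⟹  sig = ⟨3 | 0⟩
  • {1,2,6,8}:  v_{1} + v_{2} + v_{6} + v_{8} = v_{3}  ⟹  sig = ⟨4 | 1⟩
  • {1,2,3,4,8}:  v_{1} + v_{2} + v_{3} + v_{4} + v_{8} = v_{7}  ⟹  sig = ⟨5 | 1⟩

so the primitive-relation signature multiset is
[⟨2 | 1 1 1⟩, ⟨2 | 1 2⟩, ⟨3 | 0⟩, ⟨4 | 1⟩, ⟨5 | 1⟩]


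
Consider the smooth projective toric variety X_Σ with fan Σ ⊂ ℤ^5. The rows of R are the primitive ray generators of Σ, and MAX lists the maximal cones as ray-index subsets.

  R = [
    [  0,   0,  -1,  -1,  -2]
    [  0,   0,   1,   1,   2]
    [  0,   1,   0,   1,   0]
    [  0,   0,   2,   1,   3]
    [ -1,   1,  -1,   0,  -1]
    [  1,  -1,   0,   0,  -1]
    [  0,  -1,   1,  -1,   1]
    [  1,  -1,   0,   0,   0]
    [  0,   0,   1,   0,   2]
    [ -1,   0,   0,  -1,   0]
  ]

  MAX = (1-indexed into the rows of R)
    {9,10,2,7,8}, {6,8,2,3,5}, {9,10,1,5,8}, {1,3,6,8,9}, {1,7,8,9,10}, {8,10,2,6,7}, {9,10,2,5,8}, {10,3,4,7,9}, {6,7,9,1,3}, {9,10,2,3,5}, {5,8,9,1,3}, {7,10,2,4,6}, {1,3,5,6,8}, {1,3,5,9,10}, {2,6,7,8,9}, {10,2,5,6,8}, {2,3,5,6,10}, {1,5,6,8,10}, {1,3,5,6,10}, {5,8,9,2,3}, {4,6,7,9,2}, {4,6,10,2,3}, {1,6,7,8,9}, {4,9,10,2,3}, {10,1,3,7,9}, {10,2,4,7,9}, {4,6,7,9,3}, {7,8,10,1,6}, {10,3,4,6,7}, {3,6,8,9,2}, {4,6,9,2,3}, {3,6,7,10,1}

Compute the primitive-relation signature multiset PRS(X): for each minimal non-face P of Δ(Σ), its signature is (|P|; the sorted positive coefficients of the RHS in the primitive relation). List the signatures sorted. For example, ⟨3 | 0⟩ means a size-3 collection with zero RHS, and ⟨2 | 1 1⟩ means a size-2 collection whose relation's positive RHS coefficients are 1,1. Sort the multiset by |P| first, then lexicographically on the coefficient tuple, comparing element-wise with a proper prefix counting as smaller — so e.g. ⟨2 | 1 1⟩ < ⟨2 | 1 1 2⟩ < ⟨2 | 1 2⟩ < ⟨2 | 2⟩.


The 10 primitive collections of Σ (r=10, n=5):

  {1,2}:  v_{1} + v_{2} = 0  →  sig = ⟨2 | 0⟩
  {5,7}:  v_{5} + v_{7} = v_{10}  →  sig = ⟨2 | 1⟩
  {1,4}:  v_{1} + v_{4} = v_{3} + v_{7}  →  sig = ⟨2 | 1 1⟩
  {4,5}:  v_{4} + v_{5} = v_{2} + v_{3} + v_{10}  →  sig = ⟨2 | 1 1 1⟩
  {4,8}:  v_{4} + v_{8} = v_{2} + v_{6} + v_{9}  →  sig = ⟨2 | 1 1 1⟩
  {3,8,10}:  v_{3} + v_{8} + v_{10} = 0  →  sig = ⟨3 | 0⟩
  {5,6,9}:  v_{5} + v_{6} + v_{9} = 0  →  sig = ⟨3 | 0⟩
  {2,3,7}:  v_{2} + v_{3} + v_{7} = v_{4}  →  sig = ⟨3 | 1⟩
  {6,9,10}:  v_{6} + v_{9} + v_{10} = v_{7}  →  sig = ⟨3 | 1⟩
  {3,7,8}:  v_{3} + v_{7} + v_{8} = v_{6} + v_{9}  →  sig = ⟨3 | 1 1⟩

Hence PRS(X_Σ) =
[⟨2 | 0⟩, ⟨2 | 1⟩, ⟨2 | 1 1⟩, ⟨2 | 1 1 1⟩, ⟨2 | 1 1 1⟩, ⟨3 | 0⟩, ⟨3 | 0⟩, ⟨3 | 1⟩, ⟨3 | 1⟩, ⟨3 | 1 1⟩]


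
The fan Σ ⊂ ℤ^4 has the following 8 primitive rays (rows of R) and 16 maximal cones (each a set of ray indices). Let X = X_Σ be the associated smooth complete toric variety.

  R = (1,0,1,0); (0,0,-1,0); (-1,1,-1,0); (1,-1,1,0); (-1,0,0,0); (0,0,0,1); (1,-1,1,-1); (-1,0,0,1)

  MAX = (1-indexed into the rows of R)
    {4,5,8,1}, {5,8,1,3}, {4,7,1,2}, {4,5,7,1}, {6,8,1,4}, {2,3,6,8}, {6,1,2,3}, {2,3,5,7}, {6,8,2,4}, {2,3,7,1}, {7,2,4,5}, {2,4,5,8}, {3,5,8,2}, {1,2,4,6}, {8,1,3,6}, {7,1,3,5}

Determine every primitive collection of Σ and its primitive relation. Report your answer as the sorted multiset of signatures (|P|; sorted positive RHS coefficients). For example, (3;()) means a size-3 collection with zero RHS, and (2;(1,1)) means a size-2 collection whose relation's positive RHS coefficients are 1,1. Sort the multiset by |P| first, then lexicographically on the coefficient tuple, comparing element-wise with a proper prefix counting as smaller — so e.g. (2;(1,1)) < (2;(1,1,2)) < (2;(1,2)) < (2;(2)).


Δ(Σ) — 8 vertices, 6 min non-faces:

  {3,4}:  v_{3} + v_{4} = 0  so sig = (2;())
  {5,6}:  v_{5} + v_{6} = v_{8}  so sig = (2;(1))
  {6,7}:  v_{6} + v_{7} = v_{4}  so sig = (2;(1))
  {7,8}:  v_{7} + v_{8} = v_{4} + v_{5}  so sig = (2;(1,1))
  {1,2,5}:  v_{1} + v_{2} + v_{5} = 0  so sig = (3;())
  {1,2,8}:  v_{1} + v_{2} + v_{8} = v_{6}  so sig = (3;(1))

so the primitive-relation signature multiset is
{ (2;()),  (2;(1)) ×2,  (2;(1,1)),  (3;()),  (3;(1)) }


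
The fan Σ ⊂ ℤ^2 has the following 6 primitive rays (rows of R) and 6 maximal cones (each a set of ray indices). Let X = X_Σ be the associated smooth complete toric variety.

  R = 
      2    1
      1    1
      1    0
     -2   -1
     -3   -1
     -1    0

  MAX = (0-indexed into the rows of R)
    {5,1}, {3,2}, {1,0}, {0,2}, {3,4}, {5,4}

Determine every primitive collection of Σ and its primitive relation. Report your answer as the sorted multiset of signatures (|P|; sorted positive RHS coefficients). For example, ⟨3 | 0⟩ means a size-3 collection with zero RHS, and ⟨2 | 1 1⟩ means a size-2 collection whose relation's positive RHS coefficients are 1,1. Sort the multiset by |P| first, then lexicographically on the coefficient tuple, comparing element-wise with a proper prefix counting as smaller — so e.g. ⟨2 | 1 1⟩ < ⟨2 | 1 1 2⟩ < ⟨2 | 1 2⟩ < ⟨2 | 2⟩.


|primitive collections| = 9. Relations:

  P={0,3}:  v_{0} + v_{3} = 0  →  sig = ⟨2 | 0⟩
  P={2,5}:  v_{2} + v_{5} = 0  →  sig = ⟨2 | 0⟩
  P={0,4}:  v_{0} + v_{4} = v_{5}  →  sig = ⟨2 | 1⟩
  P={0,5}:  v_{0} + v_{5} = v_{1}  →  sig = ⟨2 | 1⟩
  P={1,2}:  v_{1} + v_{2} = v_{0}  →  sig = ⟨2 | 1⟩
  P={1,3}:  v_{1} + v_{3} = v_{5}  →  sig = ⟨2 | 1⟩
  P={2,4}:  v_{2} + v_{4} = v_{3}  →  sig = ⟨2 | 1⟩
  P={3,5}:  v_{3} + v_{5} = v_{4}  →  sig = ⟨2 | 1⟩
  P={1,4}:  v_{1} + v_{4} = 2·v_{5}  →  sig = ⟨2 | 2⟩

Hence PRS(X_Σ) =
[⟨2 | 0⟩, ⟨2 | 0⟩, ⟨2 | 1⟩, ⟨2 | 1⟩, ⟨2 | 1⟩, ⟨2 | 1⟩, ⟨2 | 1⟩, ⟨2 | 1⟩, ⟨2 | 2⟩]


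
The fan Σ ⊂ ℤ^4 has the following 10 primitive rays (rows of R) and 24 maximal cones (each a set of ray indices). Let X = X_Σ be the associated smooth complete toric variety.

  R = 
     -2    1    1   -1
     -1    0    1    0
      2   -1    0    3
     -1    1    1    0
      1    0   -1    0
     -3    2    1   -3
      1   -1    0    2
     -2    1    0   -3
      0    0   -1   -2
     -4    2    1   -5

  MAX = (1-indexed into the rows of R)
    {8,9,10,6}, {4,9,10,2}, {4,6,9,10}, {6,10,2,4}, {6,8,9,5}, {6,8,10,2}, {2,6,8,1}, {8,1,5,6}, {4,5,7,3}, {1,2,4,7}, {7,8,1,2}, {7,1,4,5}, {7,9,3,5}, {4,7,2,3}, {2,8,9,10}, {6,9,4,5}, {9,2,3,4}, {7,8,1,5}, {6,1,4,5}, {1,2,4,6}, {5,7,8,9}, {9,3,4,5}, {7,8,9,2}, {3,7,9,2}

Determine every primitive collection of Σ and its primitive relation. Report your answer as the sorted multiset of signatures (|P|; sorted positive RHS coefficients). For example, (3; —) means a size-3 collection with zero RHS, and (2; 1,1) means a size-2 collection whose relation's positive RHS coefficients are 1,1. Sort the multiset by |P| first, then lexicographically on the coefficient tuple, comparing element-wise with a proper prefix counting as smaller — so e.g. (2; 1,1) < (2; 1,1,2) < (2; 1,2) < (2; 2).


Minimal non-faces — 13 found among 10 rays, 24 max cones:

  P={2,5}:  v_{2} + v_{5} = 0 — sig = (2; —)
  P={3,8}:  v_{3} + v_{8} = 0 — sig = (2; —)
  P={1,9}:  v_{1} + v_{9} = v_{8} — sig = (2; 1)
  P={3,6}:  v_{3} + v_{6} = v_{4} — sig = (2; 1)
  P={4,8}:  v_{4} + v_{8} = v_{6} — sig = (2; 1)
  P={6,7}:  v_{6} + v_{7} = v_{1} — sig = (2; 1)
  P={1,3}:  v_{1} + v_{3} = v_{4} + v_{7} — sig = (2; 1,1)
  P={5,10}:  v_{5} + v_{10} = v_{6} + v_{9} — sig = (2; 1,1)
  P={7,10}:  v_{7} + v_{10} = v_{2} + v_{8} — sig = (2; 1,1)
  P={1,10}:  v_{1} + v_{10} = v_{2} + v_{6} + v_{8} — sig = (2; 1,1,1)
  P={3,10}:  v_{3} + v_{10} = v_{2} + v_{4} + v_{9} — sig = (2; 1,1,1)
  P={4,7,9}:  v_{4} + v_{7} + v_{9} = 0 — sig = (3; —)
  P={2,6,9}:  v_{2} + v_{6} + v_{9} = v_{10} — sig = (3; 1)

Sorted signature multiset PRS(X):
{ (2; —) ×2,  (2; 1) ×4,  (2; 1,1) ×3,  (2; 1,1,1) ×2,  (3; —),  (3; 1) }


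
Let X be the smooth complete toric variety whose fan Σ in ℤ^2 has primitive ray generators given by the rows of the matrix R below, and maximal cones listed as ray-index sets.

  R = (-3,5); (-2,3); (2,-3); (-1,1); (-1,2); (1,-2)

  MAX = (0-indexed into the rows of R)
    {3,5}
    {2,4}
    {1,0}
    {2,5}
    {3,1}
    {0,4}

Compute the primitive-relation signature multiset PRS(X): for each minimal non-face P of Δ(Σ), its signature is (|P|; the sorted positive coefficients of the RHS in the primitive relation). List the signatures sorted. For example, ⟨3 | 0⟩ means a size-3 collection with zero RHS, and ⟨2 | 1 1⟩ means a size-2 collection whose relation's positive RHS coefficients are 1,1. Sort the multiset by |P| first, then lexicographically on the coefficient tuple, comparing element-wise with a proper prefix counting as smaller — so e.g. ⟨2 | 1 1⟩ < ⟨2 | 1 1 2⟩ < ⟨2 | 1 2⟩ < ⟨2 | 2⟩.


9 minimal non-faces of Δ(Σ) (on 6 rays):

  {1,2}:  v_{1} + v_{2} = 0 ; sig = ⟨2 | 0⟩
  {4,5}:  v_{4} + v_{5} = 0 ; sig = ⟨2 | 0⟩
  {0,2}:  v_{0} + v_{2} = v_{4} ; sig = ⟨2 | 1⟩
  {0,5}:  v_{0} + v_{5} = v_{1} ; sig = ⟨2 | 1⟩
  {1,4}:  v_{1} + v_{4} = v_{0} ; sig = ⟨2 | 1⟩
  {1,5}:  v_{1} + v_{5} = v_{3} ; sig = ⟨2 | 1⟩
  {2,3}:  v_{2} + v_{3} = v_{5} ; sig = ⟨2 | 1⟩
  {3,4}:  v_{3} + v_{4} = v_{1} ; sig = ⟨2 | 1⟩
  {0,3}:  v_{0} + v_{3} = 2·v_{1} ; sig = ⟨2 | 2⟩

Signatures (|P|; sorted positive RHS coefficients), sorted:
    ⟨2 | 0⟩
    ⟨2 | 0⟩
    ⟨2 | 1⟩
    ⟨2 | 1⟩
    ⟨2 | 1⟩
    ⟨2 | 1⟩
    ⟨2 | 1⟩
    ⟨2 | 1⟩
    ⟨2 | 2⟩


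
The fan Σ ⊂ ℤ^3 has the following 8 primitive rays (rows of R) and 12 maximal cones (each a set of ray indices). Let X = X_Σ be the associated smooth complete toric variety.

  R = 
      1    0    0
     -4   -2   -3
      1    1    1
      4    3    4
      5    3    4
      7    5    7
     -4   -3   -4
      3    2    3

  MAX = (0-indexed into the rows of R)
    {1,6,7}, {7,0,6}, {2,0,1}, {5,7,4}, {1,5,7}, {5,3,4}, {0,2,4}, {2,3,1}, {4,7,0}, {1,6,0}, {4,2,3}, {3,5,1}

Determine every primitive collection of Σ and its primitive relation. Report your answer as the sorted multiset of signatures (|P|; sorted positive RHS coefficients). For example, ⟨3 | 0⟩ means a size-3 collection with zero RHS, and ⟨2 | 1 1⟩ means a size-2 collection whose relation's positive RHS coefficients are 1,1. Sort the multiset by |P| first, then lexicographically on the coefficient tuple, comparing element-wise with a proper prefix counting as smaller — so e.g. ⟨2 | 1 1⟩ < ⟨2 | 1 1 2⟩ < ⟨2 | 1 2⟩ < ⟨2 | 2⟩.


Primitive collections (11):

  P={3,6}:  v_{3} + v_{6} = 0  ⟹  sig = ⟨2 | 0⟩
  P={0,3}:  v_{0} + v_{3} = v_{4}  ⟹  sig = ⟨2 | 1⟩
  P={1,4}:  v_{1} + v_{4} = v_{2}  ⟹  sig = ⟨2 | 1⟩
  P={2,7}:  v_{2} + v_{7} = v_{3}  ⟹  sig = ⟨2 | 1⟩
  P={3,7}:  v_{3} + v_{7} = v_{5}  ⟹  sig = ⟨2 | 1⟩
  P={4,6}:  v_{4} + v_{6} = v_{0}  ⟹  sig = ⟨2 | 1⟩
  P={5,6}:  v_{5} + v_{6} = v_{7}  ⟹  sig = ⟨2 | 1⟩
  P={0,5}:  v_{0} + v_{5} = v_{4} + v_{7}  ⟹  sig = ⟨2 | 1 1⟩
  P={2,6}:  v_{2} + v_{6} = v_{0} + v_{1}  ⟹  sig = ⟨2 | 1 1⟩
  P={2,5}:  v_{2} + v_{5} = 2·v_{3}  ⟹  sig = ⟨2 | 2⟩
  P={0,1,7}:  v_{0} + v_{1} + v_{7} = 0  ⟹  sig = ⟨3 | 0⟩

so the primitive-relation signature multiset is
[⟨2 | 0⟩, ⟨2 | 1⟩, ⟨2 | 1⟩, ⟨2 | 1⟩, ⟨2 | 1⟩, ⟨2 | 1⟩, ⟨2 | 1⟩, ⟨2 | 1 1⟩, ⟨2 | 1 1⟩, ⟨2 | 2⟩, ⟨3 | 0⟩]


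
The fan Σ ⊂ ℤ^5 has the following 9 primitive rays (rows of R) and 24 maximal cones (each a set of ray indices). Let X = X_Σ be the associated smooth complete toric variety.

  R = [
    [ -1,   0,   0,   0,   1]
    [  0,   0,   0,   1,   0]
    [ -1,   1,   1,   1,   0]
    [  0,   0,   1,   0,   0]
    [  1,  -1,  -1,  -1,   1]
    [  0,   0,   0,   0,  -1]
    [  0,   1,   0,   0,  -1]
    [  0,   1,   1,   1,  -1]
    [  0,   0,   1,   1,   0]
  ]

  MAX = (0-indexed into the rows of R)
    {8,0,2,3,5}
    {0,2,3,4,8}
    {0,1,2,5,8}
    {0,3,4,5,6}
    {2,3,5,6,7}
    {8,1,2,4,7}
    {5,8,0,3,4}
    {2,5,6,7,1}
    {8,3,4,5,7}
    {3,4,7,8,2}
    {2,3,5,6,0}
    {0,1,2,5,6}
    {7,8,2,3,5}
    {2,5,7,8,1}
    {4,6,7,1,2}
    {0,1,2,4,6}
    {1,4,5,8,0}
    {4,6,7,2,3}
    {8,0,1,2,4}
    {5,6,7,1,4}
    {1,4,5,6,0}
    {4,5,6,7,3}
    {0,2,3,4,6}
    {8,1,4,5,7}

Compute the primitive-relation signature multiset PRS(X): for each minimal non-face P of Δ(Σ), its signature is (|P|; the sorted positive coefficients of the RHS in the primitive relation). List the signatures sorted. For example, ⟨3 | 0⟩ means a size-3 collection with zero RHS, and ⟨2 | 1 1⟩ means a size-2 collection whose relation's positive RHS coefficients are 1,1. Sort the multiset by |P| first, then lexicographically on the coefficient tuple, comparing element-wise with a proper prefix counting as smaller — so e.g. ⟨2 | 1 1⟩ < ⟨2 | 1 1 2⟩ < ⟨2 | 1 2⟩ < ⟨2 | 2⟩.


The 4 primitive collections of Σ (r=9, n=5):

  {0,7}:  v_{0} + v_{7} = v_{2}  ⟹  sig = ⟨2 | 1⟩
  {1,3}:  v_{1} + v_{3} = v_{8}  ⟹  sig = ⟨2 | 1⟩
  {6,8}:  v_{6} + v_{8} = v_{7}  ⟹  sig = ⟨2 | 1⟩
  {2,4,5}:  v_{2} + v_{4} + v_{5} = 0  ⟹  sig = ⟨3 | 0⟩

so the primitive-relation signature multiset is
{ ⟨2 | 1⟩ ×3,  ⟨3 | 0⟩ }


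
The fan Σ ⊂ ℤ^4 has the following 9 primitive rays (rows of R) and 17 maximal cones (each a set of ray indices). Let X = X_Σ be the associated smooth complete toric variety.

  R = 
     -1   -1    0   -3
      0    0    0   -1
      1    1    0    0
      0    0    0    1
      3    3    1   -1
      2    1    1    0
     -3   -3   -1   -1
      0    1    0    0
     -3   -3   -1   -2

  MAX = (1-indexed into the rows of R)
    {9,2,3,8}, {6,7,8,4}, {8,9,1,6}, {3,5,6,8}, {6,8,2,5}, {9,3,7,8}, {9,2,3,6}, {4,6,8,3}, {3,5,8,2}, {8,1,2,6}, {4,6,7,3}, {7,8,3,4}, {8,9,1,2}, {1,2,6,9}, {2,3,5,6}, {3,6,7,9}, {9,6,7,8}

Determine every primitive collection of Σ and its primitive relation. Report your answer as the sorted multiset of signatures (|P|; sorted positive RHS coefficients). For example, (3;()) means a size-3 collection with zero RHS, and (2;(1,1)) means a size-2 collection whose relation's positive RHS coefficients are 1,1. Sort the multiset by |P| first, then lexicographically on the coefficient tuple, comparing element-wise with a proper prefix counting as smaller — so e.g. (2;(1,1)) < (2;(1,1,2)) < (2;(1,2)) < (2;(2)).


14 minimal non-faces of Δ(Σ) (on 9 rays):

  P = {2,4}:  v_{2} + v_{4} = 0 — sig = (2;())
  P = {2,7}:  v_{2} + v_{7} = v_{9} — sig = (2;(1))
  P = {4,9}:  v_{4} + v_{9} = v_{7} — sig = (2;(1))
  P = {1,4}:  v_{1} + v_{4} = v_{6} + v_{8} + v_{9} — sig = (2;(1,1,1))
  P = {4,5}:  v_{4} + v_{5} = v_{3} + v_{6} + v_{8} — sig = (2;(1,1,1))
  P = {1,7}:  v_{1} + v_{7} = v_{6} + v_{8} + 2·v_{9} — sig = (2;(1,1,2))
  P = {1,5}:  v_{1} + v_{5} = 4·v_{2} + v_{6} + v_{8} — sig = (2;(1,1,4))
  P = {5,7}:  v_{5} + v_{7} = 2·v_{2} — sig = (2;(2))
  P = {1,3}:  v_{1} + v_{3} = 3·v_{2} — sig = (2;(3))
  P = {5,9}:  v_{5} + v_{9} = 3·v_{2} — sig = (2;(3))
  P = {2,3,6,8}:  v_{2} + v_{3} + v_{6} + v_{8} = v_{5} — sig = (4;(1))
  P = {2,6,8,9}:  v_{2} + v_{6} + v_{8} + v_{9} = v_{1} — sig = (4;(1))
  P = {3,6,7,8}:  v_{3} + v_{6} + v_{7} + v_{8} = v_{2} — sig = (4;(1))
  P = {3,6,8,9}:  v_{3} + v_{6} + v_{8} + v_{9} = 2·v_{2} — sig = (4;(2))

Sorted signature multiset PRS(X):
    (2;())
    (2;(1))
    (2;(1))
    (2;(1,1,1))
    (2;(1,1,1))
    (2;(1,1,2))
    (2;(1,1,4))
    (2;(2))
    (2;(3))
    (2;(3))
    (4;(1))
    (4;(1))
    (4;(1))
    (4;(2))


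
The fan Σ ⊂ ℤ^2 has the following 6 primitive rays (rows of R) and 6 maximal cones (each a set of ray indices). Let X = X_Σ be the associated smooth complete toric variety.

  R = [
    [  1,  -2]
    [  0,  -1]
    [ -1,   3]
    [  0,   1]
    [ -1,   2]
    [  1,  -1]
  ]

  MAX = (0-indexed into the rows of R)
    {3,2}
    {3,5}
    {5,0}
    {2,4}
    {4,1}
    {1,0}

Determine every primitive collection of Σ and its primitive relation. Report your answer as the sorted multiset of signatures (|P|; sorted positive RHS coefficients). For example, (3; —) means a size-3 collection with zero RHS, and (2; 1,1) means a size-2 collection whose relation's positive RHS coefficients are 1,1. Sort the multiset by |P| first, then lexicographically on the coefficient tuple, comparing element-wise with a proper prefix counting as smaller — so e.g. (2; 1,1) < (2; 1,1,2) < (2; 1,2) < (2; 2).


9 minimal non-faces of Δ(Σ) (on 6 rays):

  {0,4}:  v_{0} + v_{4} = 0  →  sig = (2; —)
  {1,3}:  v_{1} + v_{3} = 0  →  sig = (2; —)
  {0,2}:  v_{0} + v_{2} = v_{3}  →  sig = (2; 1)
  {0,3}:  v_{0} + v_{3} = v_{5}  →  sig = (2; 1)
  {1,2}:  v_{1} + v_{2} = v_{4}  →  sig = (2; 1)
  {1,5}:  v_{1} + v_{5} = v_{0}  →  sig = (2; 1)
  {3,4}:  v_{3} + v_{4} = v_{2}  →  sig = (2; 1)
  {4,5}:  v_{4} + v_{5} = v_{3}  →  sig = (2; 1)
  {2,5}:  v_{2} + v_{5} = 2·v_{3}  →  sig = (2; 2)

Signatures (|P|; sorted positive RHS coefficients), sorted:
    |P|=2: 9 collections, coeffs (), (), (1), (1), (1), (1), (1), (1), (2)
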